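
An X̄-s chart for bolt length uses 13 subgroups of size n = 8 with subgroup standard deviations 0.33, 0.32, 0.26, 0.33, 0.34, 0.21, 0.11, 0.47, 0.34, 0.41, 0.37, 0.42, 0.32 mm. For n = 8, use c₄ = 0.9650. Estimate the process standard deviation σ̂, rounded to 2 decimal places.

0.34

s̄ = (0.33 + 0.32 + 0.26 + 0.33 + 0.34 + 0.21 + 0.11 + 0.47 + 0.34 + 0.41 + 0.37 + 0.42 + 0.32) / 13 = 0.3254
σ̂ = s̄ / c₄ = 0.3254 / 0.9650 = 0.3372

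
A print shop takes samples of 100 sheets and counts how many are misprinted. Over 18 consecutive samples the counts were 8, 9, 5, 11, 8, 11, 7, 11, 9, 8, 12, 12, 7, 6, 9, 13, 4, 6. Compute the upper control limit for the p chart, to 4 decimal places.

0.1711

p̄ = Σdᵢ / (k·n) = 156 / (18 × 100) = 0.08667
UCL = p̄ + 3·√(p̄(1−p̄)/n) = 0.08667 + 3 × √(0.08667×0.91333/100) = 0.08667 + 3 × 0.02813 = 0.17107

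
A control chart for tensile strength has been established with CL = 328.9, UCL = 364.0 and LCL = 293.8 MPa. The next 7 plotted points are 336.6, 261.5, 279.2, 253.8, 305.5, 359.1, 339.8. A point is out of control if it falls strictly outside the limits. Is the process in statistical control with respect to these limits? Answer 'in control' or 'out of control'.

out of control

Compare each point to [293.8, 364.0]: sample 2 = 261.5 < LCL; sample 3 = 279.2 < LCL; sample 4 = 253.8 < LCL.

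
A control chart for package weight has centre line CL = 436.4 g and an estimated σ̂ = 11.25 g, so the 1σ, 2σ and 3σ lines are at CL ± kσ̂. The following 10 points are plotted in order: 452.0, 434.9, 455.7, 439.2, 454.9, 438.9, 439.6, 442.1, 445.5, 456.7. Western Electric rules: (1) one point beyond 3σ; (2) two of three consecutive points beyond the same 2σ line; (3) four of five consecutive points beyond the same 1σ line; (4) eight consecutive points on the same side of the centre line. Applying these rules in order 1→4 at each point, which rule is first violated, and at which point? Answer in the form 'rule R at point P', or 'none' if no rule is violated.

Zone of each point (C = within 1σ̂, B = 1σ̂–2σ̂, A = 2σ̂–3σ̂, * = beyond 3σ̂; sign = side of CL): 1:+B, 2:-C, 3:+B, 4:+C, 5:+B, 6:+C, 7:+C, 8:+C, 9:+C, 10:+B
Rule 4 (eight consecutive points on the same side of the centre line) is satisfied at point 10.

rule 4 at point 10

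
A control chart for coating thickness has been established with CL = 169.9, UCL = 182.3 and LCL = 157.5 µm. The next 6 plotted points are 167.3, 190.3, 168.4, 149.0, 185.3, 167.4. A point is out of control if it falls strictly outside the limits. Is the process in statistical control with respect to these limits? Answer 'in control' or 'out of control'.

out of control

Compare each point to [157.5, 182.3]: sample 2 = 190.3 > UCL; sample 4 = 149.0 < LCL; sample 5 = 185.3 > UCL.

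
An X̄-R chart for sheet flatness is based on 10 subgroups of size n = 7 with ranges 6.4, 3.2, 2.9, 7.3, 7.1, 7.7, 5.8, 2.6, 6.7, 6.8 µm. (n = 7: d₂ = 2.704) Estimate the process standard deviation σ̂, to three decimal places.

R̄ = (6.4 + 3.2 + 2.9 + 7.3 + 7.1 + 7.7 + 5.8 + 2.6 + 6.7 + 6.8) / 10 = 5.6500
σ̂ = R̄ / d₂ = 5.6500 / 2.704 = 2.0895

2.089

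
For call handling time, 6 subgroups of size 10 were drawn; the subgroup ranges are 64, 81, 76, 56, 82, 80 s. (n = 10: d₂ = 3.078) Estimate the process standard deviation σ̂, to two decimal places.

R̄ = (64 + 81 + 76 + 56 + 82 + 80) / 6 = 73.1667
σ̂ = R̄ / d₂ = 73.1667 / 3.078 = 23.7708

23.77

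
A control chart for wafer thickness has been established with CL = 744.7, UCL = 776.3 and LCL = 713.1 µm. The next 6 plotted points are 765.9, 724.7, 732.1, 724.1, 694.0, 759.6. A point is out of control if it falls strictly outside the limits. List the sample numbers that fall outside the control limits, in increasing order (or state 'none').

5

Compare each point to [713.1, 776.3]: sample 5 = 694.0 < LCL.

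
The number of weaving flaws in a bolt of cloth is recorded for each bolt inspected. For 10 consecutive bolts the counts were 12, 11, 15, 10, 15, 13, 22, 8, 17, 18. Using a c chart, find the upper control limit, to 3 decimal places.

c̄ = (12 + 11 + 15 + 10 + 15 + 13 + 22 + 8 + 17 + 18) / 10 = 141 / 10 = 14.1000
UCL = c̄ + 3√c̄ = 14.1000 + 3 × √14.1000 = 14.1000 + 3 × 3.7550 = 25.3650

25.365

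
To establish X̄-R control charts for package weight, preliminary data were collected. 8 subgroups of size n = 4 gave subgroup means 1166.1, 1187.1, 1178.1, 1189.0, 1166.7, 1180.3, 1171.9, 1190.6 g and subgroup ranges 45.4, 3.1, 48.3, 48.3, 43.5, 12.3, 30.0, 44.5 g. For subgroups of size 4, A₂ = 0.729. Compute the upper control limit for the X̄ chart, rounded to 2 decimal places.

1203.82

X̄̄ = (1166.1 + 1187.1 + 1178.1 + 1189.0 + 1166.7 + 1180.3 + 1171.9 + 1190.6) / 8 = 9429.8000 / 8 = 1178.7250
R̄ = (45.4 + 3.1 + 48.3 + 48.3 + 43.5 + 12.3 + 30.0 + 44.5) / 8 = 275.4000 / 8 = 34.4250
UCL = X̄̄ + A₂·R̄ = 1178.7250 + 0.729 × 34.4250 = 1203.8208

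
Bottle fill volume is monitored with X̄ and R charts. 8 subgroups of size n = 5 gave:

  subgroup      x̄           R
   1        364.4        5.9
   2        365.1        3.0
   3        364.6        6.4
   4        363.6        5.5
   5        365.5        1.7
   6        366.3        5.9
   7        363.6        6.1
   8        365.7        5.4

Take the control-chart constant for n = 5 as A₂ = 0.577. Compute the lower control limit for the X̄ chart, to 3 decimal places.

X̄̄ = (364.4 + 365.1 + 364.6 + 363.6 + 365.5 + 366.3 + 363.6 + 365.7) / 8 = 2918.8000 / 8 = 364.8500
R̄ = (5.9 + 3.0 + 6.4 + 5.5 + 1.7 + 5.9 + 6.1 + 5.4) / 8 = 39.9000 / 8 = 4.9875
LCL = X̄̄ − A₂·R̄ = 364.8500 − 0.577 × 4.9875 = 361.9722

361.972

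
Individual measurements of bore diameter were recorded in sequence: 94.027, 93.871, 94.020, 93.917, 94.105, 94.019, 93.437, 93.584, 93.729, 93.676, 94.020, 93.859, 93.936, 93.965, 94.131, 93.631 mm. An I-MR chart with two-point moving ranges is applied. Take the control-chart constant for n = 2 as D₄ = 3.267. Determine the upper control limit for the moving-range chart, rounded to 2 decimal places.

Moving ranges: 0.156, 0.149, 0.103, 0.188, 0.086, 0.582, 0.147, 0.145, 0.053, 0.344, 0.161, 0.077, 0.029, 0.166, 0.500; M̄R̄ = 2.8860 / 15 = 0.1924
UCL_MR = D₄·M̄R̄ = 3.267 × 0.1924 = 0.6286

0.63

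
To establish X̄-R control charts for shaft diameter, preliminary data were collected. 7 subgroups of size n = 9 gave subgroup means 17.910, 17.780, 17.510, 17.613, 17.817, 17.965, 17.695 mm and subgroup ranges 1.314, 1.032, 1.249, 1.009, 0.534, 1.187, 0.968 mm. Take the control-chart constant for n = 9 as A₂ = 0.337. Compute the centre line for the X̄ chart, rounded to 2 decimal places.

17.76

X̄̄ = (17.910 + 17.780 + 17.510 + 17.613 + 17.817 + 17.965 + 17.695) / 7 = 124.2900 / 7 = 17.7557
CL = X̄̄ = 17.7557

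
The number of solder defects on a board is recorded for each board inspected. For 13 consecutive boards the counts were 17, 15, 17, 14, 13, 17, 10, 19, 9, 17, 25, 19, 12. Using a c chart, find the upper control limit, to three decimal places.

27.576

c̄ = (17 + 15 + 17 + 14 + 13 + 17 + 10 + 19 + 9 + 17 + 25 + 19 + 12) / 13 = 204 / 13 = 15.6923
UCL = c̄ + 3√c̄ = 15.6923 + 3 × √15.6923 = 15.6923 + 3 × 3.9614 = 27.5764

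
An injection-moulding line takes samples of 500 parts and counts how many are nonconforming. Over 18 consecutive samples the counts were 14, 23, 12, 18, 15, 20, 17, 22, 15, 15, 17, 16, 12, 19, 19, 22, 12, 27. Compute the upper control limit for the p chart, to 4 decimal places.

p̄ = Σdᵢ / (k·n) = 315 / (18 × 500) = 0.03500
UCL = p̄ + 3·√(p̄(1−p̄)/n) = 0.03500 + 3 × √(0.03500×0.96500/500) = 0.03500 + 3 × 0.00822 = 0.05966

0.0597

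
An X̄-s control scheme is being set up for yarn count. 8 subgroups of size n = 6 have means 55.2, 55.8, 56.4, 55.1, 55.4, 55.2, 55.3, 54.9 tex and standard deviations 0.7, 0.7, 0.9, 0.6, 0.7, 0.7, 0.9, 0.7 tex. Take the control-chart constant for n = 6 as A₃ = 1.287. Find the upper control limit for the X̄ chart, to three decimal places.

X̄̄ = (55.2 + 55.8 + 56.4 + 55.1 + 55.4 + 55.2 + 55.3 + 54.9) / 8 = 55.4125
s̄ = (0.7 + 0.7 + 0.9 + 0.6 + 0.7 + 0.7 + 0.9 + 0.7) / 8 = 0.7375
UCL = X̄̄ + A₃·s̄ = 55.4125 + 1.287 × 0.7375 = 56.3617

56.362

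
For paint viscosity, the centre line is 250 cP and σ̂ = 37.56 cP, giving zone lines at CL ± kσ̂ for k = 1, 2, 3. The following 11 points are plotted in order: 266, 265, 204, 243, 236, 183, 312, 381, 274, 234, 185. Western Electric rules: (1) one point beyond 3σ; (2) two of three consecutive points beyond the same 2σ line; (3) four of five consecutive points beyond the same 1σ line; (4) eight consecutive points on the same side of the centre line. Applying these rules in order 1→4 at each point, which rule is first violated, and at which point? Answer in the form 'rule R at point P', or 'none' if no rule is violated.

rule 1 at point 8

Zone of each point (C = within 1σ̂, B = 1σ̂–2σ̂, A = 2σ̂–3σ̂, * = beyond 3σ̂; sign = side of CL): 1:+C, 2:+C, 3:-B, 4:-C, 5:-C, 6:-B, 7:+B, 8:+*, 9:+C, 10:-C, 11:-B
Rule 1 (one point beyond the 3σ limits) is satisfied at point 8.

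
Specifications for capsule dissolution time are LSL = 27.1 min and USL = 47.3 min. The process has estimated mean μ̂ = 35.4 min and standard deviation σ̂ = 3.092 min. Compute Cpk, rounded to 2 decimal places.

0.89

Cpu = (USL − μ̂) / (3σ̂) = (47.3 − 35.4) / (3 × 3.092) = 1.2829; Cpl = (μ̂ − LSL) / (3σ̂) = (35.4 − 27.1) / (3 × 3.092) = 0.8948; Cpk = min(Cpu, Cpl) = 0.8948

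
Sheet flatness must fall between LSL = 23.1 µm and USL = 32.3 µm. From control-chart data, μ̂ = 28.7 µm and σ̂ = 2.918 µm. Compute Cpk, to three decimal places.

Cpu = (USL − μ̂) / (3σ̂) = (32.3 − 28.7) / (3 × 2.918) = 0.4112; Cpl = (μ̂ − LSL) / (3σ̂) = (28.7 − 23.1) / (3 × 2.918) = 0.6397; Cpk = min(Cpu, Cpl) = 0.4112

0.411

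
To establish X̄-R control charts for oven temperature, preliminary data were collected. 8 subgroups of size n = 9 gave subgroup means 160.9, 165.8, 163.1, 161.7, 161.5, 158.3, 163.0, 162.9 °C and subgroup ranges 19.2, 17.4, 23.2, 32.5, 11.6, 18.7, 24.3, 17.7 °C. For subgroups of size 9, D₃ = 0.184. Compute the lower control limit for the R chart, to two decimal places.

R̄ = (19.2 + 17.4 + 23.2 + 32.5 + 11.6 + 18.7 + 24.3 + 17.7) / 8 = 164.6000 / 8 = 20.5750
LCL_R = D₃·R̄ = 0.184 × 20.5750 = 3.7858

3.79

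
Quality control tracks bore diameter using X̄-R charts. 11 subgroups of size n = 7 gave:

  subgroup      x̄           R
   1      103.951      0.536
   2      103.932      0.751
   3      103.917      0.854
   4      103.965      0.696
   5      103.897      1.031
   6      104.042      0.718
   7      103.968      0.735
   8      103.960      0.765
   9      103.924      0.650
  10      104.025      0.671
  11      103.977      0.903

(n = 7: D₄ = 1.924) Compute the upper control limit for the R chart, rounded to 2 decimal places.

1.45

R̄ = (0.536 + 0.751 + 0.854 + 0.696 + 1.031 + 0.718 + 0.735 + 0.765 + 0.650 + 0.671 + 0.903) / 11 = 8.3100 / 11 = 0.7555
UCL_R = D₄·R̄ = 1.924 × 0.7555 = 1.4535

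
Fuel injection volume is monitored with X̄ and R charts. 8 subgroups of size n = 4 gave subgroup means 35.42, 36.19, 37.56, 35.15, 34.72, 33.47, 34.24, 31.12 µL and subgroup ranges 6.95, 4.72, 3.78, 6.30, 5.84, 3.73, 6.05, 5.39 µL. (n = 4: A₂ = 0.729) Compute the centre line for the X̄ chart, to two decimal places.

X̄̄ = (35.42 + 36.19 + 37.56 + 35.15 + 34.72 + 33.47 + 34.24 + 31.12) / 8 = 277.8700 / 8 = 34.7338
CL = X̄̄ = 34.7338

34.73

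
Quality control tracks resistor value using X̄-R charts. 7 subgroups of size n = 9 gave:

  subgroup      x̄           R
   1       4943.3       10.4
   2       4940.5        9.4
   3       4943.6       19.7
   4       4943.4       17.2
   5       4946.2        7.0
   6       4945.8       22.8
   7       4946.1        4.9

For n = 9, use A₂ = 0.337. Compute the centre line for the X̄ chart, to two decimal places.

X̄̄ = (4943.3 + 4940.5 + 4943.6 + 4943.4 + 4946.2 + 4945.8 + 4946.1) / 7 = 34608.9000 / 7 = 4944.1286
CL = X̄̄ = 4944.1286

4944.13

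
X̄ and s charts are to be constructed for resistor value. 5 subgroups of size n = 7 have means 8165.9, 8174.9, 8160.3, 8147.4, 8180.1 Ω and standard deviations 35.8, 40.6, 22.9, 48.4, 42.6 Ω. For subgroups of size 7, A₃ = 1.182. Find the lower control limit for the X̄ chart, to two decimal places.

8120.73

X̄̄ = (8165.9 + 8174.9 + 8160.3 + 8147.4 + 8180.1) / 5 = 8165.7200
s̄ = (35.8 + 40.6 + 22.9 + 48.4 + 42.6) / 5 = 38.0600
LCL = X̄̄ − A₃·s̄ = 8165.7200 − 1.182 × 38.0600 = 8120.7331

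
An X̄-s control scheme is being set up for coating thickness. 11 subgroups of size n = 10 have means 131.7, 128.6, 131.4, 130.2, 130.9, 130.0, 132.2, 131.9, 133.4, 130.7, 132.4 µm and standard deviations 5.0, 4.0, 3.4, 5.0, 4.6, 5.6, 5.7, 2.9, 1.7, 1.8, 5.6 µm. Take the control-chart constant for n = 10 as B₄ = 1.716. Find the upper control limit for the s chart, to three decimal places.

s̄ = (5.0 + 4.0 + 3.4 + 5.0 + 4.6 + 5.6 + 5.7 + 2.9 + 1.7 + 1.8 + 5.6) / 11 = 4.1182
UCL_s = B₄·s̄ = 1.716 × 4.1182 = 7.0668

7.067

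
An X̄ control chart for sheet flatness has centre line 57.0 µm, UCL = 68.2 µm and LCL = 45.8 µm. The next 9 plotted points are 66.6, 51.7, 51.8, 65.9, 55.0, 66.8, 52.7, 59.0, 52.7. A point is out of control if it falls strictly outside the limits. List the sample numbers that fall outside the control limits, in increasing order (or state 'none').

All 9 points lie within [45.8, 68.2].

none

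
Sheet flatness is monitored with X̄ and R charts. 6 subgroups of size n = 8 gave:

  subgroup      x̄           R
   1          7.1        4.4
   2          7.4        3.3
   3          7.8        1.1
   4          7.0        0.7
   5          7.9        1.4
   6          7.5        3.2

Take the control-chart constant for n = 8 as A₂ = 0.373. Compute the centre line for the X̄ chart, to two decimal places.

X̄̄ = (7.1 + 7.4 + 7.8 + 7.0 + 7.9 + 7.5) / 6 = 44.7000 / 6 = 7.4500
CL = X̄̄ = 7.4500

7.45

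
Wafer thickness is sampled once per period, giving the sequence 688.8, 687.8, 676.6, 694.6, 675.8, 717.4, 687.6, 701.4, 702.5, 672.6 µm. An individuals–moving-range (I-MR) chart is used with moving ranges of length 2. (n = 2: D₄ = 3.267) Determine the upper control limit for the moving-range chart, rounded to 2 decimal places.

59.97

Moving ranges: 1.0, 11.2, 18.0, 18.8, 41.6, 29.8, 13.8, 1.1, 29.9; M̄R̄ = 165.2000 / 9 = 18.3556
UCL_MR = D₄·M̄R̄ = 3.267 × 18.3556 = 59.9676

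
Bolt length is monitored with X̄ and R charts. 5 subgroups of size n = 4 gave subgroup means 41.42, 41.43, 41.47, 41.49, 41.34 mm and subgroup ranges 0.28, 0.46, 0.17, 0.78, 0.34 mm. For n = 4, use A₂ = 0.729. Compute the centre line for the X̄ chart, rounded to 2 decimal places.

X̄̄ = (41.42 + 41.43 + 41.47 + 41.49 + 41.34) / 5 = 207.1500 / 5 = 41.4300
CL = X̄̄ = 41.4300

41.43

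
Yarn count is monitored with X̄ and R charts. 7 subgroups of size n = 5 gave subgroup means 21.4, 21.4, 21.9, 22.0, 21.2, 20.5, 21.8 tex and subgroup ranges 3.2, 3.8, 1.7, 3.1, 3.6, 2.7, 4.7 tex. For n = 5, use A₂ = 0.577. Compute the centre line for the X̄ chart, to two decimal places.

21.46

X̄̄ = (21.4 + 21.4 + 21.9 + 22.0 + 21.2 + 20.5 + 21.8) / 7 = 150.2000 / 7 = 21.4571
CL = X̄̄ = 21.4571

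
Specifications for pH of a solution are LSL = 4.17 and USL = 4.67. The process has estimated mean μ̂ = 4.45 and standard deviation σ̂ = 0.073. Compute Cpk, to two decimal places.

1.00

Cpu = (USL − μ̂) / (3σ̂) = (4.67 − 4.45) / (3 × 0.073) = 1.0046; Cpl = (μ̂ − LSL) / (3σ̂) = (4.45 − 4.17) / (3 × 0.073) = 1.2785; Cpk = min(Cpu, Cpl) = 1.0046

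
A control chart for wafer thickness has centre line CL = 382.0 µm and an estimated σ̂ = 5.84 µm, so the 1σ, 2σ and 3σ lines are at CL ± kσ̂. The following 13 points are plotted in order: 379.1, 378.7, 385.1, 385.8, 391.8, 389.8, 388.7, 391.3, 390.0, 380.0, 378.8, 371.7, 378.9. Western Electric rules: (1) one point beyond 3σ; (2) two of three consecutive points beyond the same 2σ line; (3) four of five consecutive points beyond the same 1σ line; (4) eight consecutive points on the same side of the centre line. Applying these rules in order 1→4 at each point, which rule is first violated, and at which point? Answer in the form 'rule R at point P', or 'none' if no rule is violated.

rule 3 at point 8

Zone of each point (C = within 1σ̂, B = 1σ̂–2σ̂, A = 2σ̂–3σ̂, * = beyond 3σ̂; sign = side of CL): 1:-C, 2:-C, 3:+C, 4:+C, 5:+B, 6:+B, 7:+B, 8:+B, 9:+B, 10:-C, 11:-C, 12:-B, 13:-C
Rule 3 (four of five consecutive points beyond the same 1σ limit) is satisfied at point 8.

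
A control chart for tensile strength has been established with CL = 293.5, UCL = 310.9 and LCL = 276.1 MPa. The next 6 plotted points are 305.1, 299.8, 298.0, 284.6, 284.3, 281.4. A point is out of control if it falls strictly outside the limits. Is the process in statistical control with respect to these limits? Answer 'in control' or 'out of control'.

in control

All 6 points lie within [276.1, 310.9].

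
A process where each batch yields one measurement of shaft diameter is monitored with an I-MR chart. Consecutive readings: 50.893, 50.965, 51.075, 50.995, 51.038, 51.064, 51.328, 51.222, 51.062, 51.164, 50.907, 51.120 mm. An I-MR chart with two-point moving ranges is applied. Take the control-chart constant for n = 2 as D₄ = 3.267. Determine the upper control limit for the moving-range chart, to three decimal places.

0.426

Moving ranges: 0.072, 0.110, 0.080, 0.043, 0.026, 0.264, 0.106, 0.160, 0.102, 0.257, 0.213; M̄R̄ = 1.4330 / 11 = 0.1303
UCL_MR = D₄·M̄R̄ = 3.267 × 0.1303 = 0.4256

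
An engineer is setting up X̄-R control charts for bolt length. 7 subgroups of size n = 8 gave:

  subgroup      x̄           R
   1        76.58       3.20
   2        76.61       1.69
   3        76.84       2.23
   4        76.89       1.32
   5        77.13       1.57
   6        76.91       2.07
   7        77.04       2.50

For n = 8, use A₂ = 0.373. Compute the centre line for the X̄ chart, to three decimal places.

76.857

X̄̄ = (76.58 + 76.61 + 76.84 + 76.89 + 77.13 + 76.91 + 77.04) / 7 = 538.0000 / 7 = 76.8571
CL = X̄̄ = 76.8571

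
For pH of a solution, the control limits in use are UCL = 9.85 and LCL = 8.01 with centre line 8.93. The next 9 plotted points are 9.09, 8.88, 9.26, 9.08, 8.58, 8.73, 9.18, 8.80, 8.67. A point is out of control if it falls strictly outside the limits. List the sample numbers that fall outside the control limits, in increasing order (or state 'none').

All 9 points lie within [8.01, 9.85].

none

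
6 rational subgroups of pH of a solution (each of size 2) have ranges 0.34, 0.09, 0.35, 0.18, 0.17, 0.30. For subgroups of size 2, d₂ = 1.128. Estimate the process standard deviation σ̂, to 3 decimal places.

0.211

R̄ = (0.34 + 0.09 + 0.35 + 0.18 + 0.17 + 0.30) / 6 = 0.2383
σ̂ = R̄ / d₂ = 0.2383 / 1.128 = 0.2113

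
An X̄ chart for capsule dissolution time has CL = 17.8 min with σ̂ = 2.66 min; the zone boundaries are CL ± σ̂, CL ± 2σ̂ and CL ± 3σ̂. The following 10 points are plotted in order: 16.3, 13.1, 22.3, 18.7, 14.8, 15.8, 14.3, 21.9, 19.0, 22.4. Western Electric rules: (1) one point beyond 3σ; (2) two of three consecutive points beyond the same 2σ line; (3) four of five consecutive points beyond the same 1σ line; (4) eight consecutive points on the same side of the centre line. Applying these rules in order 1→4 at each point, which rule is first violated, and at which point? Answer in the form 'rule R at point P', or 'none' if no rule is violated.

none

Zone of each point (C = within 1σ̂, B = 1σ̂–2σ̂, A = 2σ̂–3σ̂, * = beyond 3σ̂; sign = side of CL): 1:-C, 2:-B, 3:+B, 4:+C, 5:-B, 6:-C, 7:-B, 8:+B, 9:+C, 10:+B
No rule fires across all 10 points.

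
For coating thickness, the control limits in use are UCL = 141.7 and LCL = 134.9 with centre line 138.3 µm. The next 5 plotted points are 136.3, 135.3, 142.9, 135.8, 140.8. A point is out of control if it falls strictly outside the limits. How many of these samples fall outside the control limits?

1

Compare each point to [134.9, 141.7]: sample 3 = 142.9 > UCL.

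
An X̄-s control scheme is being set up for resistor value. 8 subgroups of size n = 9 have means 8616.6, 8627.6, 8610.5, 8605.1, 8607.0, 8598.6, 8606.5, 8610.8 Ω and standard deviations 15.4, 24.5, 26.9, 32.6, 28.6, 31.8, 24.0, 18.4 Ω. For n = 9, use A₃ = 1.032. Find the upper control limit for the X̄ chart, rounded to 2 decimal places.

8636.42

X̄̄ = (8616.6 + 8627.6 + 8610.5 + 8605.1 + 8607.0 + 8598.6 + 8606.5 + 8610.8) / 8 = 8610.3375
s̄ = (15.4 + 24.5 + 26.9 + 32.6 + 28.6 + 31.8 + 24.0 + 18.4) / 8 = 25.2750
UCL = X̄̄ + A₃·s̄ = 8610.3375 + 1.032 × 25.2750 = 8636.4213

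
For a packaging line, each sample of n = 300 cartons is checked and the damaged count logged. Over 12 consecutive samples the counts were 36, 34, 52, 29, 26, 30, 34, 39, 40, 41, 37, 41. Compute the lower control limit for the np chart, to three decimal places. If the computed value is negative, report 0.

p̄ = Σdᵢ / (k·n) = 439 / (12 × 300) = 0.12194
LCL = np̄ − 3·√(np̄(1−p̄)) = 36.5833 − 3 × 5.6676 = 19.5804

19.580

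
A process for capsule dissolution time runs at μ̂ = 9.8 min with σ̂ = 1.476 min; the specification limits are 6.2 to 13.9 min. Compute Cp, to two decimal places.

Cp = (USL − LSL) / (6σ̂) = (13.9 − 6.2) / (6 × 1.476) = 7.7000 / 8.8560 = 0.8695

0.87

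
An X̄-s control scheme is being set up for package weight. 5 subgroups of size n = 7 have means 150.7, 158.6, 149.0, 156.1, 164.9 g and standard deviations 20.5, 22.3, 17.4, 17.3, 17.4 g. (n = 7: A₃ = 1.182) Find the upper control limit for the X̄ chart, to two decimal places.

178.29

X̄̄ = (150.7 + 158.6 + 149.0 + 156.1 + 164.9) / 5 = 155.8600
s̄ = (20.5 + 22.3 + 17.4 + 17.3 + 17.4) / 5 = 18.9800
UCL = X̄̄ + A₃·s̄ = 155.8600 + 1.182 × 18.9800 = 178.2944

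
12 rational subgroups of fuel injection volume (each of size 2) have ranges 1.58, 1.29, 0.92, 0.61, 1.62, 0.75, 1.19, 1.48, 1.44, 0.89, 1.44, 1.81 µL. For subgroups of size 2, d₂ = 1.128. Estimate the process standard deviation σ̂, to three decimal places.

1.110

R̄ = (1.58 + 1.29 + 0.92 + 0.61 + 1.62 + 0.75 + 1.19 + 1.48 + 1.44 + 0.89 + 1.44 + 1.81) / 12 = 1.2517
σ̂ = R̄ / d₂ = 1.2517 / 1.128 = 1.1096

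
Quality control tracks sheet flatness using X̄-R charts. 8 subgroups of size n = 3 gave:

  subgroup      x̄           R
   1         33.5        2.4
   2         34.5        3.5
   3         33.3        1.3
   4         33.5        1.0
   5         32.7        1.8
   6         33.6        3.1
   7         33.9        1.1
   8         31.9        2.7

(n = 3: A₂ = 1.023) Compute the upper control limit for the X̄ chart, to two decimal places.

35.52

X̄̄ = (33.5 + 34.5 + 33.3 + 33.5 + 32.7 + 33.6 + 33.9 + 31.9) / 8 = 266.9000 / 8 = 33.3625
R̄ = (2.4 + 3.5 + 1.3 + 1.0 + 1.8 + 3.1 + 1.1 + 2.7) / 8 = 16.9000 / 8 = 2.1125
UCL = X̄̄ + A₂·R̄ = 33.3625 + 1.023 × 2.1125 = 35.5236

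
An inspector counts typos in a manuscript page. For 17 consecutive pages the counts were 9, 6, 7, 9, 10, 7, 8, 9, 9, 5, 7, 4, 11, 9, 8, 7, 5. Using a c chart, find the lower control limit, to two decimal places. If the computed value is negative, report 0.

c̄ = (9 + 6 + 7 + 9 + 10 + 7 + 8 + 9 + 9 + 5 + 7 + 4 + 11 + 9 + 8 + 7 + 5) / 17 = 130 / 17 = 7.6471
LCL = c̄ − 3√c̄ = 7.6471 − 3 × 2.7653 = -0.6489 → 0 (cannot be negative)

0.00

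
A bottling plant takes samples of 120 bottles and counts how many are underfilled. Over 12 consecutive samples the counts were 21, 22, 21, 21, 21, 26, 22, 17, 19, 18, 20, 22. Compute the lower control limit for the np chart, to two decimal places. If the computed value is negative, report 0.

p̄ = Σdᵢ / (k·n) = 250 / (12 × 120) = 0.17361
LCL = np̄ − 3·√(np̄(1−p̄)) = 20.8333 − 3 × 4.1493 = 8.3855

8.39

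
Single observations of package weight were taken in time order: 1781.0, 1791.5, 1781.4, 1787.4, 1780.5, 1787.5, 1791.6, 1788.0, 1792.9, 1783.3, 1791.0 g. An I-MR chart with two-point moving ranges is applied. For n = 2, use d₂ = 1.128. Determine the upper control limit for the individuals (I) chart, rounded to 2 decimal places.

1805.64

X̄ = (1781.0 + 1791.5 + 1781.4 + 1787.4 + 1780.5 + 1787.5 + 1791.6 + 1788.0 + 1792.9 + 1783.3 + 1791.0) / 11 = 1786.9182
Moving ranges: 10.5, 10.1, 6.0, 6.9, 7.0, 4.1, 3.6, 4.9, 9.6, 7.7; M̄R̄ = 70.4000 / 10 = 7.0400
UCL = X̄ + 3·M̄R̄/d₂ = 1786.9182 + 3 × 7.0400 / 1.128 = 1805.6416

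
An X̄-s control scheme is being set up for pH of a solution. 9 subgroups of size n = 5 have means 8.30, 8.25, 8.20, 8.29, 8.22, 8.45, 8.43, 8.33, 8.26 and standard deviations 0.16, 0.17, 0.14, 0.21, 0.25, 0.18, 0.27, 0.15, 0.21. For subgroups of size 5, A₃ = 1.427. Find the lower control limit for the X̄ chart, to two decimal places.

X̄̄ = (8.30 + 8.25 + 8.20 + 8.29 + 8.22 + 8.45 + 8.43 + 8.33 + 8.26) / 9 = 8.3033
s̄ = (0.16 + 0.17 + 0.14 + 0.21 + 0.25 + 0.18 + 0.27 + 0.15 + 0.21) / 9 = 0.1933
LCL = X̄̄ − A₃·s̄ = 8.3033 − 1.427 × 0.1933 = 8.0274

8.03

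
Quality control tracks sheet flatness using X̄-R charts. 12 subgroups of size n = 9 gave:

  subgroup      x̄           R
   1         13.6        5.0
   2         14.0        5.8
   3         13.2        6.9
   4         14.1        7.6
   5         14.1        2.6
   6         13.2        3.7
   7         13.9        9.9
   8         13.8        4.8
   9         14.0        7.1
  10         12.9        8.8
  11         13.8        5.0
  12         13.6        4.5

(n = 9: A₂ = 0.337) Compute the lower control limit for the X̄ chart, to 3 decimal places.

X̄̄ = (13.6 + 14.0 + 13.2 + 14.1 + 14.1 + 13.2 + 13.9 + 13.8 + 14.0 + 12.9 + 13.8 + 13.6) / 12 = 164.2000 / 12 = 13.6833
R̄ = (5.0 + 5.8 + 6.9 + 7.6 + 2.6 + 3.7 + 9.9 + 4.8 + 7.1 + 8.8 + 5.0 + 4.5) / 12 = 71.7000 / 12 = 5.9750
LCL = X̄̄ − A₂·R̄ = 13.6833 − 0.337 × 5.9750 = 11.6698

11.670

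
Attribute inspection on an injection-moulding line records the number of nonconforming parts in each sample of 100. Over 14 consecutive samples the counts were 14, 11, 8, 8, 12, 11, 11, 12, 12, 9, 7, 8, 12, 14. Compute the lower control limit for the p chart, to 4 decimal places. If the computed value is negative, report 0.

0.0139

p̄ = Σdᵢ / (k·n) = 149 / (14 × 100) = 0.10643
LCL = p̄ − 3·√(p̄(1−p̄)/n) = 0.10643 − 3 × 0.03084 = 0.01391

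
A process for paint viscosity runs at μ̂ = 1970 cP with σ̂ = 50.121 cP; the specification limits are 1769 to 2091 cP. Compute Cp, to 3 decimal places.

Cp = (USL − LSL) / (6σ̂) = (2091 − 1769) / (6 × 50.121) = 322.0000 / 300.7260 = 1.0707

1.071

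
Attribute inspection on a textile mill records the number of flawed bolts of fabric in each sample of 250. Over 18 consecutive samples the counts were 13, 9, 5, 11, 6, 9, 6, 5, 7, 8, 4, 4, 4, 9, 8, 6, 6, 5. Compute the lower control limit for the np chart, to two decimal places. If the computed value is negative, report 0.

p̄ = Σdᵢ / (k·n) = 125 / (18 × 250) = 0.02778
LCL = np̄ − 3·√(np̄(1−p̄)) = 6.9444 − 3 × 2.5984 = -0.8507 → 0 (negative, so LCL = 0)

0.00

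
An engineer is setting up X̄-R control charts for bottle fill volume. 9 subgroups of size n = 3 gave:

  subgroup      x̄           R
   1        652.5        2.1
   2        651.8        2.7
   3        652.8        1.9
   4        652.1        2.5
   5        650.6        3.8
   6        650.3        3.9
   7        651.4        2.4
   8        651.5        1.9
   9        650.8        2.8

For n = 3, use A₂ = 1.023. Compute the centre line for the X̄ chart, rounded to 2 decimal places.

651.53

X̄̄ = (652.5 + 651.8 + 652.8 + 652.1 + 650.6 + 650.3 + 651.4 + 651.5 + 650.8) / 9 = 5863.8000 / 9 = 651.5333
CL = X̄̄ = 651.5333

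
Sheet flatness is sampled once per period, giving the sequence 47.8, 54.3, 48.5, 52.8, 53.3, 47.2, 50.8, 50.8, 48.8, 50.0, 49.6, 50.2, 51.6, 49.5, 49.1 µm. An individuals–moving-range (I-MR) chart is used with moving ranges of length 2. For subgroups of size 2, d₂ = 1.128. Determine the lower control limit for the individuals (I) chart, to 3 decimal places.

43.657

X̄ = (47.8 + 54.3 + 48.5 + 52.8 + 53.3 + 47.2 + 50.8 + 50.8 + 48.8 + 50.0 + 49.6 + 50.2 + 51.6 + 49.5 + 49.1) / 15 = 50.2867
Moving ranges: 6.5, 5.8, 4.3, 0.5, 6.1, 3.6, 0.0, 2.0, 1.2, 0.4, 0.6, 1.4, 2.1, 0.4; M̄R̄ = 34.9000 / 14 = 2.4929
LCL = X̄ − 3·M̄R̄/d₂ = 50.2867 − 3 × 2.4929 / 1.128 = 43.6567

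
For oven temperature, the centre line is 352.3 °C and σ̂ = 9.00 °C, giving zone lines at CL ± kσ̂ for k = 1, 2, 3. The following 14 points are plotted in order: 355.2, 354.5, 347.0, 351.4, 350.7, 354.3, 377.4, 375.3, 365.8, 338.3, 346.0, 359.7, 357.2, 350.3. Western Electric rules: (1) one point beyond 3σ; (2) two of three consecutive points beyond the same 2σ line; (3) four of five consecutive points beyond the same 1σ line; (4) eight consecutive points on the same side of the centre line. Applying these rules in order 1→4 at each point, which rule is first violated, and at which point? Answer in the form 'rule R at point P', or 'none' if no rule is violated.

rule 2 at point 8

Zone of each point (C = within 1σ̂, B = 1σ̂–2σ̂, A = 2σ̂–3σ̂, * = beyond 3σ̂; sign = side of CL): 1:+C, 2:+C, 3:-C, 4:-C, 5:-C, 6:+C, 7:+A, 8:+A, 9:+B, 10:-B, 11:-C, 12:+C, 13:+C, 14:-C
Rule 2 (two of three consecutive points beyond the same 2σ limit) is satisfied at point 8.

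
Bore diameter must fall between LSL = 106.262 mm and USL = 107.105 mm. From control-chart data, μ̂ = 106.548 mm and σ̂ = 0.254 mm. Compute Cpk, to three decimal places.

0.375

Cpu = (USL − μ̂) / (3σ̂) = (107.105 − 106.548) / (3 × 0.254) = 0.7310; Cpl = (μ̂ − LSL) / (3σ̂) = (106.548 − 106.262) / (3 × 0.254) = 0.3753; Cpk = min(Cpu, Cpl) = 0.3753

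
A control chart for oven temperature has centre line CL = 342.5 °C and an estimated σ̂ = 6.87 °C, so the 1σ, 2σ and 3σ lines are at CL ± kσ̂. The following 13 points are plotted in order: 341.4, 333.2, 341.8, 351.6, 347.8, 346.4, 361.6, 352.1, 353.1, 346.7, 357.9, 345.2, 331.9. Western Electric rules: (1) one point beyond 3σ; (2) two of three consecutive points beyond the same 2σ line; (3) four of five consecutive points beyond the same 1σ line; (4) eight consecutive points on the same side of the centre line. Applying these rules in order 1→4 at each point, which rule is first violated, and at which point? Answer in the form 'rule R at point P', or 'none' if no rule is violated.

rule 3 at point 11

Zone of each point (C = within 1σ̂, B = 1σ̂–2σ̂, A = 2σ̂–3σ̂, * = beyond 3σ̂; sign = side of CL): 1:-C, 2:-B, 3:-C, 4:+B, 5:+C, 6:+C, 7:+A, 8:+B, 9:+B, 10:+C, 11:+A, 12:+C, 13:-B
Rule 3 (four of five consecutive points beyond the same 1σ limit) is satisfied at point 11.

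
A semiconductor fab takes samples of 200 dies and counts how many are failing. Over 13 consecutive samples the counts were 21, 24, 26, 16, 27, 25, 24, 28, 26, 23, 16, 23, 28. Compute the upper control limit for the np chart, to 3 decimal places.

p̄ = Σdᵢ / (k·n) = 307 / (13 × 200) = 0.11808
UCL = np̄ + 3·√(np̄(1−p̄)) = 23.6154 + 3 × √(23.6154×0.88192) = 23.6154 + 3 × 4.5637 = 37.3064

37.306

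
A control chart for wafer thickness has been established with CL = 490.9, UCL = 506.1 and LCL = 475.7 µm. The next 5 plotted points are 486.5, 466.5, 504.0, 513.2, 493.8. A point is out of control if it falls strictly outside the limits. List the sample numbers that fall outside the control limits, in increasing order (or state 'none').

Compare each point to [475.7, 506.1]: sample 2 = 466.5 < LCL; sample 4 = 513.2 > UCL.

2, 4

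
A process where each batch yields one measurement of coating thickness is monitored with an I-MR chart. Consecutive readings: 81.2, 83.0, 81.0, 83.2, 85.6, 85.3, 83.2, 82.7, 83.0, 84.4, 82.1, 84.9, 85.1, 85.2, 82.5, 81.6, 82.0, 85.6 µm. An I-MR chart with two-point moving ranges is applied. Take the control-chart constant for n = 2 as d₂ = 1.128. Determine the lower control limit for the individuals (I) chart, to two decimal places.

X̄ = (81.2 + 83.0 + 81.0 + 83.2 + 85.6 + 85.3 + 83.2 + 82.7 + 83.0 + 84.4 + 82.1 + 84.9 + 85.1 + 85.2 + 82.5 + 81.6 + 82.0 + 85.6) / 18 = 83.4222
Moving ranges: 1.8, 2.0, 2.2, 2.4, 0.3, 2.1, 0.5, 0.3, 1.4, 2.3, 2.8, 0.2, 0.1, 2.7, 0.9, 0.4, 3.6; M̄R̄ = 26.0000 / 17 = 1.5294
LCL = X̄ − 3·M̄R̄/d₂ = 83.4222 − 3 × 1.5294 / 1.128 = 79.3546

79.35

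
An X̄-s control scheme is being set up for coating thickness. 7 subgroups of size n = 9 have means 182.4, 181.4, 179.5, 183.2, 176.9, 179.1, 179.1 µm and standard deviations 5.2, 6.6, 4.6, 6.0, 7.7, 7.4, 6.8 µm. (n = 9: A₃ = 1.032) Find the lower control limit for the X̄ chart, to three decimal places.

173.697

X̄̄ = (182.4 + 181.4 + 179.5 + 183.2 + 176.9 + 179.1 + 179.1) / 7 = 180.2286
s̄ = (5.2 + 6.6 + 4.6 + 6.0 + 7.7 + 7.4 + 6.8) / 7 = 6.3286
LCL = X̄̄ − A₃·s̄ = 180.2286 − 1.032 × 6.3286 = 173.6975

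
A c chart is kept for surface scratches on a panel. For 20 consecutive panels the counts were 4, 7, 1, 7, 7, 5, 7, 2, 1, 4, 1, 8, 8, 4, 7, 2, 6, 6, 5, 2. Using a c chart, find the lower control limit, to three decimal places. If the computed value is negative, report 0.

c̄ = (4 + 7 + 1 + 7 + 7 + 5 + 7 + 2 + 1 + 4 + 1 + 8 + 8 + 4 + 7 + 2 + 6 + 6 + 5 + 2) / 20 = 94 / 20 = 4.7000
LCL = c̄ − 3√c̄ = 4.7000 − 3 × 2.1679 = -1.8038 → 0 (cannot be negative)

0.000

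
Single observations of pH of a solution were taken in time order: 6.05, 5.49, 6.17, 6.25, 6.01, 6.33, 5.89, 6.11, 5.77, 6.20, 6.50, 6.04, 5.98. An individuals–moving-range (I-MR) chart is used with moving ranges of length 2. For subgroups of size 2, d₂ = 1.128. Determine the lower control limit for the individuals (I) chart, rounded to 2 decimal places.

5.15

X̄ = (6.05 + 5.49 + 6.17 + 6.25 + 6.01 + 6.33 + 5.89 + 6.11 + 5.77 + 6.20 + 6.50 + 6.04 + 5.98) / 13 = 6.0608
Moving ranges: 0.56, 0.68, 0.08, 0.24, 0.32, 0.44, 0.22, 0.34, 0.43, 0.30, 0.46, 0.06; M̄R̄ = 4.1300 / 12 = 0.3442
LCL = X̄ − 3·M̄R̄/d₂ = 6.0608 − 3 × 0.3442 / 1.128 = 5.1454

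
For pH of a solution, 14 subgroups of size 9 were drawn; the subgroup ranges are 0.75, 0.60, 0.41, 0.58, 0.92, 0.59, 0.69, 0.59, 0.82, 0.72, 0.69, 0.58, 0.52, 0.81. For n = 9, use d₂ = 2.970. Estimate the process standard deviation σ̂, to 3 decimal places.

R̄ = (0.75 + 0.60 + 0.41 + 0.58 + 0.92 + 0.59 + 0.69 + 0.59 + 0.82 + 0.72 + 0.69 + 0.58 + 0.52 + 0.81) / 14 = 0.6621
σ̂ = R̄ / d₂ = 0.6621 / 2.970 = 0.2229

0.223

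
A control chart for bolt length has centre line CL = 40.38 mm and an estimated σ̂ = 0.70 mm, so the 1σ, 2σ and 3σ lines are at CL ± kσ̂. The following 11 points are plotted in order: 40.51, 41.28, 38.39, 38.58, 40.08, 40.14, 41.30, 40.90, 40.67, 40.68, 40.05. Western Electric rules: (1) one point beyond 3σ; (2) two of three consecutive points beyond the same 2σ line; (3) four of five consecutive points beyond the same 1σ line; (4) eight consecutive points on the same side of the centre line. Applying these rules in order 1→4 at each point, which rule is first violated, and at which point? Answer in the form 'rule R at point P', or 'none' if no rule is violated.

Zone of each point (C = within 1σ̂, B = 1σ̂–2σ̂, A = 2σ̂–3σ̂, * = beyond 3σ̂; sign = side of CL): 1:+C, 2:+B, 3:-A, 4:-A, 5:-C, 6:-C, 7:+B, 8:+C, 9:+C, 10:+C, 11:-C
Rule 2 (two of three consecutive points beyond the same 2σ limit) is satisfied at point 4.

rule 2 at point 4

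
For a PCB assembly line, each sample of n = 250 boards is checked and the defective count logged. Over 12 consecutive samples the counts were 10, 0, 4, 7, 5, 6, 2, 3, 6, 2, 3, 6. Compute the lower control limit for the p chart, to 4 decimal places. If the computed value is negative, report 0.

0.0000

p̄ = Σdᵢ / (k·n) = 54 / (12 × 250) = 0.01800
LCL = p̄ − 3·√(p̄(1−p̄)/n) = 0.01800 − 3 × 0.00841 = -0.00723 → 0 (negative, so LCL = 0)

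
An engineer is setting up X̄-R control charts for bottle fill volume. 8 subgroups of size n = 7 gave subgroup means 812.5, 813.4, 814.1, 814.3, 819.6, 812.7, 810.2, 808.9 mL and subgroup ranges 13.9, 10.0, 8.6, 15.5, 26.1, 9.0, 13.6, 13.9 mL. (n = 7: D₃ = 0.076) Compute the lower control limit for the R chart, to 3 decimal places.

1.051

R̄ = (13.9 + 10.0 + 8.6 + 15.5 + 26.1 + 9.0 + 13.6 + 13.9) / 8 = 110.6000 / 8 = 13.8250
LCL_R = D₃·R̄ = 0.076 × 13.8250 = 1.0507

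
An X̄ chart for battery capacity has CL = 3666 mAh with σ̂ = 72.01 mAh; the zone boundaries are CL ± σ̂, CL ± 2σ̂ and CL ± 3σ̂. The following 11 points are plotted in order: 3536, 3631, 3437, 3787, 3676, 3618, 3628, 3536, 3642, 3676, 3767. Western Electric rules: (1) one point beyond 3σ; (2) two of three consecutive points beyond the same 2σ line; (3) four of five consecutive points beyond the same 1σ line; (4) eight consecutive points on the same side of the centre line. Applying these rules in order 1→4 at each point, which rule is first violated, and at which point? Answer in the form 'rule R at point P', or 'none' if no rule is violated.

Zone of each point (C = within 1σ̂, B = 1σ̂–2σ̂, A = 2σ̂–3σ̂, * = beyond 3σ̂; sign = side of CL): 1:-B, 2:-C, 3:-*, 4:+B, 5:+C, 6:-C, 7:-C, 8:-B, 9:-C, 10:+C, 11:+B
Rule 1 (one point beyond the 3σ limits) is satisfied at point 3.

rule 1 at point 3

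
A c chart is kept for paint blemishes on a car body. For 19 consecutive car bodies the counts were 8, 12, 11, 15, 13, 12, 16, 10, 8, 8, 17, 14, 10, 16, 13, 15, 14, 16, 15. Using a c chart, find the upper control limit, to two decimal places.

23.52

c̄ = (8 + 12 + 11 + 15 + 13 + 12 + 16 + 10 + 8 + 8 + 17 + 14 + 10 + 16 + 13 + 15 + 14 + 16 + 15) / 19 = 243 / 19 = 12.7895
UCL = c̄ + 3√c̄ = 12.7895 + 3 × √12.7895 = 12.7895 + 3 × 3.5762 = 23.5182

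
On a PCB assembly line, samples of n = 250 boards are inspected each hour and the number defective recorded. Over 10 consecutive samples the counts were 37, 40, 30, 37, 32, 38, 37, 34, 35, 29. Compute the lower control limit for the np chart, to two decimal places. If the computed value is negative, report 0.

p̄ = Σdᵢ / (k·n) = 349 / (10 × 250) = 0.13960
LCL = np̄ − 3·√(np̄(1−p̄)) = 34.9000 − 3 × 5.4798 = 18.4607

18.46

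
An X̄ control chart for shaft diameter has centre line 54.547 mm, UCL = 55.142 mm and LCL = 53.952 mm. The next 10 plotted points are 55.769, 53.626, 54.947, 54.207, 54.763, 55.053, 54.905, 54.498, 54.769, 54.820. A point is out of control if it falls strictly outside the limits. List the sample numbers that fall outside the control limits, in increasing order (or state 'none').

1, 2

Compare each point to [53.952, 55.142]: sample 1 = 55.769 > UCL; sample 2 = 53.626 < LCL.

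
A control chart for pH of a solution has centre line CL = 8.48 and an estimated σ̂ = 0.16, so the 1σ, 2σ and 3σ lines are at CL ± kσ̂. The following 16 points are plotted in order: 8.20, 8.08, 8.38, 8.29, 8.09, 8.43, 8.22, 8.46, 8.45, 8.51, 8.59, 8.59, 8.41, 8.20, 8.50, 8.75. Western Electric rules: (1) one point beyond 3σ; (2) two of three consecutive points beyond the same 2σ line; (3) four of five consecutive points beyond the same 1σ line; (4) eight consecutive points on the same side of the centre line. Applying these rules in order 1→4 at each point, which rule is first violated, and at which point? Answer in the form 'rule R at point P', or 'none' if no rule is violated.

rule 3 at point 5

Zone of each point (C = within 1σ̂, B = 1σ̂–2σ̂, A = 2σ̂–3σ̂, * = beyond 3σ̂; sign = side of CL): 1:-B, 2:-A, 3:-C, 4:-B, 5:-A, 6:-C, 7:-B, 8:-C, 9:-C, 10:+C, 11:+C, 12:+C, 13:-C, 14:-B, 15:+C, 16:+B
Rule 3 (four of five consecutive points beyond the same 1σ limit) is satisfied at point 5.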